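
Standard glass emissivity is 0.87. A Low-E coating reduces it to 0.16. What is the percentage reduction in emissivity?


Percentage reduction = (1 - coated/uncoated) * 100
  Ratio = 0.16 / 0.87 = 0.1839
  Reduction = (1 - 0.1839) * 100 = 81.6%

81.6%


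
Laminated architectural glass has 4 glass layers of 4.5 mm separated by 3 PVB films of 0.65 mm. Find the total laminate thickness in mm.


Total thickness = glass contribution + PVB contribution
  Glass: 4 * 4.5 = 18.0 mm
  PVB: 3 * 0.65 = 1.95 mm
  Total = 18.0 + 1.95 = 19.95 mm

19.95 mm


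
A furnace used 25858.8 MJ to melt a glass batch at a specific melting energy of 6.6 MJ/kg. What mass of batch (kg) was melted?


Rearrange E = m * s for m:
  m = E / s
  m = 25858.8 / 6.6 = 3918.0 kg

3918.0 kg


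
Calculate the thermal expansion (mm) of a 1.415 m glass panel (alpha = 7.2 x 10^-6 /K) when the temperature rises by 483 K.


Thermal expansion formula: dL = alpha * L0 * dT
  dL = (7.2 x 10^-6) * 1.415 * 483 = 0.0049208 m
Convert to mm: 0.0049208 * 1000 = 4.9208 mm

4.9208 mm


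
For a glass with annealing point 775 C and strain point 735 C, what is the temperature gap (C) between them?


Gap = T_anneal - T_strain:
  gap = 775 - 735 = 40 C

40 C


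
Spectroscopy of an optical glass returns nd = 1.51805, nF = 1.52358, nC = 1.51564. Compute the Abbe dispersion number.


Abbe number formula: Vd = (nd - 1) / (nF - nC)
  nd - 1 = 1.51805 - 1 = 0.51805
  nF - nC = 1.52358 - 1.51564 = 0.00794
  Vd = 0.51805 / 0.00794 = 65.25

65.25


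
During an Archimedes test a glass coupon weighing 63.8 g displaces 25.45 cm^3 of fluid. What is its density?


Use the definition of density:
  rho = mass / volume
  rho = 63.8 / 25.45 = 2.507 g/cm^3

2.507 g/cm^3


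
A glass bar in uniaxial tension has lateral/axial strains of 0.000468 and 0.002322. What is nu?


Poisson's ratio: nu = lateral strain / axial strain
  nu = 0.000468 / 0.002322 = 0.2016

0.2016


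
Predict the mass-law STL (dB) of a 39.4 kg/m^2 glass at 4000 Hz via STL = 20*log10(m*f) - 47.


Mass law: STL = 20 * log10(m * f) - 47
  m * f = 39.4 * 4000 = 157600
  log10(157600) = 5.19756
  STL = 20 * 5.19756 - 47 = 103.9512 - 47 = 57.0 dB

57.0 dB


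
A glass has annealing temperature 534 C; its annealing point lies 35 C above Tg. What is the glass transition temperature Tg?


Rearrange T_anneal = Tg + offset for Tg:
  Tg = T_anneal - offset = 534 - 35 = 499 C

499 C


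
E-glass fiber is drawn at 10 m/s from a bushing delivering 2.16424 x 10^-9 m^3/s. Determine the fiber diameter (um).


Cross-sectional area from continuity:
  A = Q / v = 2.16424 x 10^-9 / 10 = 2.16424 x 10^-10 m^2
Diameter from circular cross-section:
  d = sqrt(4A / pi) * 10^6 (m -> um)
  d = sqrt(4 * 2.16424 x 10^-10 / pi) * 10^6 = 16.6 um

16.6 um


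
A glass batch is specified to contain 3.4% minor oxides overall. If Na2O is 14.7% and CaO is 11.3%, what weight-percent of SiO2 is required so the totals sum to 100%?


Known pieces sum to 100%:
  SiO2 = 100 - (others + Na2O + CaO)
  SiO2 = 100 - (3.4 + 14.7 + 11.3) = 70.6%

70.6%


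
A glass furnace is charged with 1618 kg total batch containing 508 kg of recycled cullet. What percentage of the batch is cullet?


Cullet ratio = (cullet mass / total batch mass) * 100
  Ratio = 508 / 1618 * 100 = 31.4%

31.4%


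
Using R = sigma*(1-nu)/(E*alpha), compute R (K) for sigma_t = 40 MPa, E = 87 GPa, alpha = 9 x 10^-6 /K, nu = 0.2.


Thermal shock resistance: R = sigma * (1 - nu) / (E * alpha)
  Numerator = 40 * (1 - 0.2) = 32.0
  Denominator = 87 * 1000 * (9 x 10^-6) = 0.783
  R = 32.0 / 0.783 = 40.9 K

40.9 K


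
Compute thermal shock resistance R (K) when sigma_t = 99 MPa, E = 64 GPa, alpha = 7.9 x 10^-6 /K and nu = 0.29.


Thermal shock resistance: R = sigma * (1 - nu) / (E * alpha)
  Numerator = 99 * (1 - 0.29) = 70.29
  Denominator = 64 * 1000 * (7.9 x 10^-6) = 0.5056
  R = 70.29 / 0.5056 = 139.0 K

139.0 K


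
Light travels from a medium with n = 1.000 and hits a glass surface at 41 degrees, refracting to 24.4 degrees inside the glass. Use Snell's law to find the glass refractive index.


Apply Snell's law: n1 * sin(theta1) = n2 * sin(theta2)
  n2 = n1 * sin(theta1) / sin(theta2)
  sin(41) = 0.656059
  sin(24.4) = 0.413104
  n2 = 1.000 * 0.656059 / 0.413104 = 1.5881

1.5881


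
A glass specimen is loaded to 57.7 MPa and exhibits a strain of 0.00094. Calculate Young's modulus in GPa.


Young's modulus: E = stress / strain
  E = 57.7 MPa / 0.00094 = 61382.98 MPa
Convert to GPa: 61382.98 / 1000 = 61.38 GPa

61.38 GPa


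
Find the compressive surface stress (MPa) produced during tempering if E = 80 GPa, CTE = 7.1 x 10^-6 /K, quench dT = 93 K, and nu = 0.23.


Tempering stress: sigma = E * alpha * dT / (1 - nu)
  E (MPa) = 80 * 1000 = 80000
  Numerator = 80000 * (7.1 x 10^-6) * 93 = 52.824
  Denominator = 1 - 0.23 = 0.77
  sigma = 52.824 / 0.77 = 68.6 MPa

68.6 MPa


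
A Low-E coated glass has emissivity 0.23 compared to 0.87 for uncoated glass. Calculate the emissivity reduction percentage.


Percentage reduction = (1 - coated/uncoated) * 100
  Ratio = 0.23 / 0.87 = 0.2644
  Reduction = (1 - 0.2644) * 100 = 73.6%

73.6%


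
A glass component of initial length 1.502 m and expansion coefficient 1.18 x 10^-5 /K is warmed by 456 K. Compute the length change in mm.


Thermal expansion formula: dL = alpha * L0 * dT
  dL = (1.18 x 10^-5) * 1.502 * 456 = 0.00808196 m
Convert to mm: 0.00808196 * 1000 = 8.082 mm

8.082 mm


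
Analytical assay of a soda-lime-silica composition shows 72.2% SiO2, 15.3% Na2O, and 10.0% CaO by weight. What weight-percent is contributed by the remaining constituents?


Sum the three major oxides:
  SiO2 + Na2O + CaO = 72.2 + 15.3 + 10.0 = 97.5%
Subtract from 100%:
  Others = 100 - 97.5 = 2.5%

2.5%


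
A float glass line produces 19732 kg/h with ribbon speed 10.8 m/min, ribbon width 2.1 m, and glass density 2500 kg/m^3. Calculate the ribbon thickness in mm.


Ribbon cross-section from mass balance:
  Volume rate = throughput / density = 19732 / 2500 = 7.8928 m^3/h
  thickness = volume rate / (speed * 60 * width), i.e.
  thickness = throughput / (60 * speed * width * density) * 1000
  thickness = 19732 / (60 * 10.8 * 2.1 * 2500) * 1000 = 5.8 mm

5.8 mm


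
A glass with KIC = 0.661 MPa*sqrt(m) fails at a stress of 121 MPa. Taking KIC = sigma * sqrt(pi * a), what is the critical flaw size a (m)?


Rearrange KIC = sigma * sqrt(pi * a):
  sqrt(pi * a) = KIC / sigma
  sqrt(pi * a) = 0.661 / 121 = 0.005463
  a = (KIC / sigma)^2 / pi
  a = 0.005463^2 / pi = 0.0000095 m

0.0000095 m


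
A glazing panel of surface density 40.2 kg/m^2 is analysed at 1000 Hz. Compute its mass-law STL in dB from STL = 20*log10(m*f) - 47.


Mass law: STL = 20 * log10(m * f) - 47
  m * f = 40.2 * 1000 = 40200
  log10(40200) = 4.60423
  STL = 20 * 4.60423 - 47 = 92.0846 - 47 = 45.1 dB

45.1 dB


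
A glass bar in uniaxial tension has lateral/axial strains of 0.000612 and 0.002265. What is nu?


Poisson's ratio: nu = lateral strain / axial strain
  nu = 0.000612 / 0.002265 = 0.2702

0.2702


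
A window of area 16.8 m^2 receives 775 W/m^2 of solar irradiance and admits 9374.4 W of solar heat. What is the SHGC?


Rearrange Q = Area * SHGC * Irradiance:
  SHGC = Q / (Area * Irradiance)
  SHGC = 9374.4 / (16.8 * 775) = 0.72

0.72


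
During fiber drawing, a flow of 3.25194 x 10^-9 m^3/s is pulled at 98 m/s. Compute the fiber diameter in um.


Cross-sectional area from continuity:
  A = Q / v = 3.25194 x 10^-9 / 98 = 3.318306 x 10^-11 m^2
Diameter from circular cross-section:
  d = sqrt(4A / pi) * 10^6 (m -> um)
  d = sqrt(4 * 3.318306 x 10^-11 / pi) * 10^6 = 6.5 um

6.5 um


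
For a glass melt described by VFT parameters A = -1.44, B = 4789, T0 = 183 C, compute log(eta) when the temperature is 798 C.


VFT equation: log(eta) = A + B / (T - T0)
  T - T0 = 798 - 183 = 615
  B / (T - T0) = 4789 / 615 = 7.787
  log(eta) = -1.44 + 7.787 = 6.347

6.347


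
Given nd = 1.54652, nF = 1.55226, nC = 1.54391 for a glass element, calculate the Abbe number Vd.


Abbe number formula: Vd = (nd - 1) / (nF - nC)
  nd - 1 = 1.54652 - 1 = 0.54652
  nF - nC = 1.55226 - 1.54391 = 0.00835
  Vd = 0.54652 / 0.00835 = 65.45

65.45


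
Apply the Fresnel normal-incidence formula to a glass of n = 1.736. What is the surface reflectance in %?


Fresnel reflectance at normal incidence:
  R = ((n - 1)/(n + 1))^2
  (n - 1)/(n + 1) = (1.736 - 1)/(1.736 + 1) = 0.269006
  R = 0.269006^2 = 0.0723642
  R(%) = 0.0723642 * 100 = 7.236%

7.236%


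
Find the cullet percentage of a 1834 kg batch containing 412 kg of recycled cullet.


Cullet ratio = (cullet mass / total batch mass) * 100
  Ratio = 412 / 1834 * 100 = 22.46%

22.46%


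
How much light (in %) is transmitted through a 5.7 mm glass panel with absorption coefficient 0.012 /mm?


Beer-Lambert law: T = exp(-alpha * thickness)
  exponent = -0.012 * 5.7 = -0.0684
  T = exp(-0.0684) = 0.9339
  Percentage = 0.9339 * 100 = 93.39%

93.39%


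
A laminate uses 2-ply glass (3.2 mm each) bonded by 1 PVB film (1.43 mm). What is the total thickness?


Total thickness = glass contribution + PVB contribution
  Glass: 2 * 3.2 = 6.4 mm
  PVB: 1 * 1.43 = 1.43 mm
  Total = 6.4 + 1.43 = 7.83 mm

7.83 mm


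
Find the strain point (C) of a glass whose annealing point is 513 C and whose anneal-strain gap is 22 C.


Strain point = annealing point - difference:
  T_strain = 513 - 22 = 491 C

491 C


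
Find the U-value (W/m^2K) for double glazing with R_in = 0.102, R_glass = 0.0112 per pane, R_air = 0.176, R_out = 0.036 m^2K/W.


Total thermal resistance (series):
  R_total = R_in + R_glass + R_air + R_glass + R_out
  R_total = 0.102 + 0.0112 + 0.176 + 0.0112 + 0.036 = 0.3364 m^2K/W
U-value = 1 / R_total = 1 / 0.3364 = 2.973 W/m^2K

2.973 W/m^2K


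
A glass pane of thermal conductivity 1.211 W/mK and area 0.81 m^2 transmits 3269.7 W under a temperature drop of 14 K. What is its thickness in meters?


Fourier's law: t = k * A * dT / Q
  t = 1.211 * 0.81 * 14 / 3269.7
  t = 13.73274 / 3269.7 = 0.0042 m

0.0042 m


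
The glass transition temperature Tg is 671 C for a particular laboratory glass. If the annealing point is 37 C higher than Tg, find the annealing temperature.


The annealing temperature is Tg plus the offset:
  T_anneal = 671 + 37 = 708 C

708 C


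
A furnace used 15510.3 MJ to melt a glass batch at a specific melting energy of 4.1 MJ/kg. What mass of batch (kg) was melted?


Rearrange E = m * s for m:
  m = E / s
  m = 15510.3 / 4.1 = 3783.0 kg

3783.0 kg


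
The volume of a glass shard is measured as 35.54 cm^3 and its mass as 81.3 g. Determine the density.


Use the definition of density:
  rho = mass / volume
  rho = 81.3 / 35.54 = 2.288 g/cm^3

2.288 g/cm^3


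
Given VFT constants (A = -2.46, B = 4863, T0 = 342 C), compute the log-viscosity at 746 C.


VFT equation: log(eta) = A + B / (T - T0)
  T - T0 = 746 - 342 = 404
  B / (T - T0) = 4863 / 404 = 12.037
  log(eta) = -2.46 + 12.037 = 9.577

9.577


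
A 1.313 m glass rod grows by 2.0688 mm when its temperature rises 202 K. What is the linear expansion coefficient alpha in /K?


Rearrange dL = alpha * L0 * dT for alpha:
  alpha = dL / (L0 * dT)
  alpha = (2.0688 / 1000) / (1.313 * 202) = 0.0000078 /K = 7.8 x 10^-6 /K

7.8 x 10^-6 /K


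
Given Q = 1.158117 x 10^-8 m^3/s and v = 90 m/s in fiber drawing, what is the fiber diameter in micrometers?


Cross-sectional area from continuity:
  A = Q / v = 1.158117 x 10^-8 / 90 = 1.286797 x 10^-10 m^2
Diameter from circular cross-section:
  d = sqrt(4A / pi) * 10^6 (m -> um)
  d = sqrt(4 * 1.286797 x 10^-10 / pi) * 10^6 = 12.8 um

12.8 um


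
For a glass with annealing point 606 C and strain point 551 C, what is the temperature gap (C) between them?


Gap = T_anneal - T_strain:
  gap = 606 - 551 = 55 C

55 C


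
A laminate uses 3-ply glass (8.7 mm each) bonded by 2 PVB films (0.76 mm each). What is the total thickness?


Total thickness = glass contribution + PVB contribution
  Glass: 3 * 8.7 = 26.1 mm
  PVB: 2 * 0.76 = 1.52 mm
  Total = 26.1 + 1.52 = 27.62 mm

27.62 mm


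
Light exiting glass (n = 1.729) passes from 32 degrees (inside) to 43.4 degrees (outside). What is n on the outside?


Apply Snell's law: n1 * sin(theta1) = n2 * sin(theta2)
  n2 = n1 * sin(theta1) / sin(theta2)
  sin(32) = 0.529919
  sin(43.4) = 0.687088
  n2 = 1.729 * 0.529919 / 0.687088 = 1.3335

1.3335


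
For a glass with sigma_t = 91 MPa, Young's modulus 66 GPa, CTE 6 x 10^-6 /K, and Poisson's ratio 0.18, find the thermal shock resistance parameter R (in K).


Thermal shock resistance: R = sigma * (1 - nu) / (E * alpha)
  Numerator = 91 * (1 - 0.18) = 74.62
  Denominator = 66 * 1000 * (6 x 10^-6) = 0.396
  R = 74.62 / 0.396 = 188.4 K

188.4 K


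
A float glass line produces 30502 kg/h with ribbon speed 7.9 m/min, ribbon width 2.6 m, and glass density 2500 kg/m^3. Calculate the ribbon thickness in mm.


Ribbon cross-section from mass balance:
  Volume rate = throughput / density = 30502 / 2500 = 12.2008 m^3/h
  thickness = volume rate / (speed * 60 * width), i.e.
  thickness = throughput / (60 * speed * width * density) * 1000
  thickness = 30502 / (60 * 7.9 * 2.6 * 2500) * 1000 = 9.9 mm

9.9 mm


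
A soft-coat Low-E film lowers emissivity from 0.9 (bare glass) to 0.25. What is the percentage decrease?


Percentage reduction = (1 - coated/uncoated) * 100
  Ratio = 0.25 / 0.9 = 0.2778
  Reduction = (1 - 0.2778) * 100 = 72.2%

72.2%


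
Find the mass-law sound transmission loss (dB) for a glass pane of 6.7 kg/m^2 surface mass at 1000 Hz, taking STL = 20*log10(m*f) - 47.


Mass law: STL = 20 * log10(m * f) - 47
  m * f = 6.7 * 1000 = 6700
  log10(6700) = 3.82607
  STL = 20 * 3.82607 - 47 = 76.5214 - 47 = 29.5 dB

29.5 dB


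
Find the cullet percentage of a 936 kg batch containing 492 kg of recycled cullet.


Cullet ratio = (cullet mass / total batch mass) * 100
  Ratio = 492 / 936 * 100 = 52.56%

52.56%


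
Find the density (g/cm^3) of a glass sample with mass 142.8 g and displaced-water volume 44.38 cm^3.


Use the definition of density:
  rho = mass / volume
  rho = 142.8 / 44.38 = 3.218 g/cm^3

3.218 g/cm^3


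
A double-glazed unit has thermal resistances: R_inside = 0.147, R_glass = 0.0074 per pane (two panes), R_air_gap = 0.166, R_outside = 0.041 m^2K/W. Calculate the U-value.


Total thermal resistance (series):
  R_total = R_in + R_glass + R_air + R_glass + R_out
  R_total = 0.147 + 0.0074 + 0.166 + 0.0074 + 0.041 = 0.3688 m^2K/W
U-value = 1 / R_total = 1 / 0.3688 = 2.711 W/m^2K

2.711 W/m^2K


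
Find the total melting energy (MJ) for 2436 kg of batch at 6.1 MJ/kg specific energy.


Total energy = mass * specific energy
  E = 2436 * 6.1 = 14859.6 MJ

14859.6 MJ


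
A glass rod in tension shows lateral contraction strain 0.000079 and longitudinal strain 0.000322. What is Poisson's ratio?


Poisson's ratio: nu = lateral strain / axial strain
  nu = 0.000079 / 0.000322 = 0.2453

0.2453


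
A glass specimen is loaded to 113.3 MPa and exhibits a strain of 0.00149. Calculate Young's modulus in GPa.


Young's modulus: E = stress / strain
  E = 113.3 MPa / 0.00149 = 76040.27 MPa
Convert to GPa: 76040.27 / 1000 = 76.04 GPa

76.04 GPa


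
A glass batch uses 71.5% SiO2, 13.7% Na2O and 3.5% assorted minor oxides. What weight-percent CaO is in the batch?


Pieces sum to 100%:
  CaO = 100 - (SiO2 + Na2O + others)
  CaO = 100 - (71.5 + 13.7 + 3.5) = 11.3%

11.3%


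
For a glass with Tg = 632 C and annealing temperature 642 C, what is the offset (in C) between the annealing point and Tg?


Offset = T_anneal - Tg:
  offset = 642 - 632 = 10 C

10 C


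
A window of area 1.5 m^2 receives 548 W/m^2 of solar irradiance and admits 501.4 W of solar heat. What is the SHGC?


Rearrange Q = Area * SHGC * Irradiance:
  SHGC = Q / (Area * Irradiance)
  SHGC = 501.4 / (1.5 * 548) = 0.61

0.61


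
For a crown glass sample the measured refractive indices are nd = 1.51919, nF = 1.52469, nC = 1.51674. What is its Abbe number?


Abbe number formula: Vd = (nd - 1) / (nF - nC)
  nd - 1 = 1.51919 - 1 = 0.51919
  nF - nC = 1.52469 - 1.51674 = 0.00795
  Vd = 0.51919 / 0.00795 = 65.31

65.31


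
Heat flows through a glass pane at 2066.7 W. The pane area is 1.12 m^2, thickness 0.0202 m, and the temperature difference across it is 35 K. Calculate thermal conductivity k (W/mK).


Fourier's law rearranged: k = Q * t / (A * dT)
  Numerator = 2066.7 * 0.0202 = 41.74734
  Denominator = 1.12 * 35 = 39.2
  k = 41.74734 / 39.2 = 1.065 W/mK

1.065 W/mK


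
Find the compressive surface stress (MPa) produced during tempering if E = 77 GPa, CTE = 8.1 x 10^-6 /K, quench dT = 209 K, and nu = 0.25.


Tempering stress: sigma = E * alpha * dT / (1 - nu)
  E (MPa) = 77 * 1000 = 77000
  Numerator = 77000 * (8.1 x 10^-6) * 209 = 130.3533
  Denominator = 1 - 0.25 = 0.75
  sigma = 130.3533 / 0.75 = 173.8 MPa

173.8 MPa


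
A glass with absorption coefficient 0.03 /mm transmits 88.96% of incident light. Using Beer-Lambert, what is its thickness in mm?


Rearrange T = exp(-alpha * thickness):
  thickness = -ln(T) / alpha
  T = 88.96/100 = 0.8896
  ln(T) = -0.11698
  -ln(T) = 0.11698
  thickness = 0.11698 / 0.03 = 3.9 mm

3.9 mm


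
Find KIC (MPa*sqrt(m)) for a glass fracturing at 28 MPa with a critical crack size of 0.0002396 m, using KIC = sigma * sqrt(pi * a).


Fracture toughness: KIC = sigma * sqrt(pi * a)
  pi * a = pi * 0.0002396 = 0.000752726
  sqrt(pi * a) = 0.027436
  KIC = 28 * 0.027436 = 0.768 MPa*sqrt(m)

0.768 MPa*sqrt(m)


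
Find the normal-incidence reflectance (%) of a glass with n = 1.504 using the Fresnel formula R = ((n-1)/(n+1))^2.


Fresnel reflectance at normal incidence:
  R = ((n - 1)/(n + 1))^2
  (n - 1)/(n + 1) = (1.504 - 1)/(1.504 + 1) = 0.201278
  R = 0.201278^2 = 0.0405128
  R(%) = 0.0405128 * 100 = 4.051%

4.051%


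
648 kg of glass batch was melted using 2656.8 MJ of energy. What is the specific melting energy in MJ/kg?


Rearrange E = m * s for s:
  s = E / m
  s = 2656.8 / 648 = 4.1 MJ/kg

4.1 MJ/kg


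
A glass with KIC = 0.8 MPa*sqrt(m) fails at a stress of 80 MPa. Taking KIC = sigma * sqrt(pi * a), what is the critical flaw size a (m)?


Rearrange KIC = sigma * sqrt(pi * a):
  sqrt(pi * a) = KIC / sigma
  sqrt(pi * a) = 0.8 / 80 = 0.01
  a = (KIC / sigma)^2 / pi
  a = 0.01^2 / pi = 0.0000318 m

0.0000318 m


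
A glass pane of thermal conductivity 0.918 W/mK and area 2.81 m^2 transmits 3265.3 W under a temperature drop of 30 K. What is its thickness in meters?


Fourier's law: t = k * A * dT / Q
  t = 0.918 * 2.81 * 30 / 3265.3
  t = 77.3874 / 3265.3 = 0.0237 m

0.0237 m


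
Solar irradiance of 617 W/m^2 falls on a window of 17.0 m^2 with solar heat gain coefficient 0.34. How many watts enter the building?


Solar heat gain: Q = Area * SHGC * Irradiance
  Q = 17.0 * 0.34 * 617 = 3566.3 W

3566.3 W


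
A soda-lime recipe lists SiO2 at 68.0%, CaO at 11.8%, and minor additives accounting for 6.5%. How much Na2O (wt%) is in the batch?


Pieces sum to 100%:
  Na2O = 100 - (SiO2 + CaO + others)
  Na2O = 100 - (68.0 + 11.8 + 6.5) = 13.7%

13.7%


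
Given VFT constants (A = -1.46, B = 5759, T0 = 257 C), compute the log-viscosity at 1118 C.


VFT equation: log(eta) = A + B / (T - T0)
  T - T0 = 1118 - 257 = 861
  B / (T - T0) = 5759 / 861 = 6.689
  log(eta) = -1.46 + 6.689 = 5.229

5.229


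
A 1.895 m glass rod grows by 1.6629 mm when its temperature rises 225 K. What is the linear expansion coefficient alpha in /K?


Rearrange dL = alpha * L0 * dT for alpha:
  alpha = dL / (L0 * dT)
  alpha = (1.6629 / 1000) / (1.895 * 225) = 0.0000039 /K = 3.9 x 10^-6 /K

3.9 x 10^-6 /K


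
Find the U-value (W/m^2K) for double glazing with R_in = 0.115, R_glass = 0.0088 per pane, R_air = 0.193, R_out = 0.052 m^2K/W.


Total thermal resistance (series):
  R_total = R_in + R_glass + R_air + R_glass + R_out
  R_total = 0.115 + 0.0088 + 0.193 + 0.0088 + 0.052 = 0.3776 m^2K/W
U-value = 1 / R_total = 1 / 0.3776 = 2.648 W/m^2K

2.648 W/m^2K


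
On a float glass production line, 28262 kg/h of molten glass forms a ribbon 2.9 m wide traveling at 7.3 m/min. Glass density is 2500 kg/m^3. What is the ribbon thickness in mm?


Ribbon cross-section from mass balance:
  Volume rate = throughput / density = 28262 / 2500 = 11.3048 m^3/h
  thickness = volume rate / (speed * 60 * width), i.e.
  thickness = throughput / (60 * speed * width * density) * 1000
  thickness = 28262 / (60 * 7.3 * 2.9 * 2500) * 1000 = 8.9 mm

8.9 mm


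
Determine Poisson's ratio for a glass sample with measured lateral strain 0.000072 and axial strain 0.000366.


Poisson's ratio: nu = lateral strain / axial strain
  nu = 0.000072 / 0.000366 = 0.1967

0.1967


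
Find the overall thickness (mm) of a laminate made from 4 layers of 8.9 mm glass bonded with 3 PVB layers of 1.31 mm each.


Total thickness = glass contribution + PVB contribution
  Glass: 4 * 8.9 = 35.6 mm
  PVB: 3 * 1.31 = 3.93 mm
  Total = 35.6 + 3.93 = 39.53 mm

39.53 mm


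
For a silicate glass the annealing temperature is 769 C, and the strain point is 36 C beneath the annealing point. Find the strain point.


Strain point = annealing point - difference:
  T_strain = 769 - 36 = 733 C

733 C


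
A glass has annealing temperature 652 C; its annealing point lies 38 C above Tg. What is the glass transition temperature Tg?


Rearrange T_anneal = Tg + offset for Tg:
  Tg = T_anneal - offset = 652 - 38 = 614 C

614 C


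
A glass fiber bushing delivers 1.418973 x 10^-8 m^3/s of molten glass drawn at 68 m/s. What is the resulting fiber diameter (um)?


Cross-sectional area from continuity:
  A = Q / v = 1.418973 x 10^-8 / 68 = 2.086725 x 10^-10 m^2
Diameter from circular cross-section:
  d = sqrt(4A / pi) * 10^6 (m -> um)
  d = sqrt(4 * 2.086725 x 10^-10 / pi) * 10^6 = 16.3 um

16.3 um


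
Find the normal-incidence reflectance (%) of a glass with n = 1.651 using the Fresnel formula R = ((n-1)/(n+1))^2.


Fresnel reflectance at normal incidence:
  R = ((n - 1)/(n + 1))^2
  (n - 1)/(n + 1) = (1.651 - 1)/(1.651 + 1) = 0.245568
  R = 0.245568^2 = 0.0603036
  R(%) = 0.0603036 * 100 = 6.03%

6.03%


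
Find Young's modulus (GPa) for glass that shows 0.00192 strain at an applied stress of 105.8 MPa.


Young's modulus: E = stress / strain
  E = 105.8 MPa / 0.00192 = 55104.17 MPa
Convert to GPa: 55104.17 / 1000 = 55.1 GPa

55.1 GPa


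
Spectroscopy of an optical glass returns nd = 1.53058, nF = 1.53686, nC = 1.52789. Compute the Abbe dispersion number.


Abbe number formula: Vd = (nd - 1) / (nF - nC)
  nd - 1 = 1.53058 - 1 = 0.53058
  nF - nC = 1.53686 - 1.52789 = 0.00897
  Vd = 0.53058 / 0.00897 = 59.15

59.15


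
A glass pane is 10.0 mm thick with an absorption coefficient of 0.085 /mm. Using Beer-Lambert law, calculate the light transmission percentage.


Beer-Lambert law: T = exp(-alpha * thickness)
  exponent = -0.085 * 10.0 = -0.85
  T = exp(-0.85) = 0.4274
  Percentage = 0.4274 * 100 = 42.74%

42.74%


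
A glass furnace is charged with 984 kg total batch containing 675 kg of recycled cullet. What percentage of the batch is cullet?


Cullet ratio = (cullet mass / total batch mass) * 100
  Ratio = 675 / 984 * 100 = 68.6%

68.6%


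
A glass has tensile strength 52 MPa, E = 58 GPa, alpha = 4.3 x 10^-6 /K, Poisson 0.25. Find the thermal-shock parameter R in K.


Thermal shock resistance: R = sigma * (1 - nu) / (E * alpha)
  Numerator = 52 * (1 - 0.25) = 39.0
  Denominator = 58 * 1000 * (4.3 x 10^-6) = 0.2494
  R = 39.0 / 0.2494 = 156.4 K

156.4 K


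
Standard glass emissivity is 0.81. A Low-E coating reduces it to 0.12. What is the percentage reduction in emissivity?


Percentage reduction = (1 - coated/uncoated) * 100
  Ratio = 0.12 / 0.81 = 0.1481
  Reduction = (1 - 0.1481) * 100 = 85.2%

85.2%


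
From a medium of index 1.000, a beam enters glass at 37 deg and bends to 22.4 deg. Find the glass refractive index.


Apply Snell's law: n1 * sin(theta1) = n2 * sin(theta2)
  n2 = n1 * sin(theta1) / sin(theta2)
  sin(37) = 0.601815
  sin(22.4) = 0.38107
  n2 = 1.000 * 0.601815 / 0.38107 = 1.5793

1.5793


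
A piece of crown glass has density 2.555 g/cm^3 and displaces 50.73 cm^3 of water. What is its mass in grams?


Rearrange rho = m / V:
  m = rho * V
  m = 2.555 * 50.73 = 129.615 g

129.615 g


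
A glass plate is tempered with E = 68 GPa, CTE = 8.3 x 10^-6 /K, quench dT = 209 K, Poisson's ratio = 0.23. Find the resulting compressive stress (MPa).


Tempering stress: sigma = E * alpha * dT / (1 - nu)
  E (MPa) = 68 * 1000 = 68000
  Numerator = 68000 * (8.3 x 10^-6) * 209 = 117.9596
  Denominator = 1 - 0.23 = 0.77
  sigma = 117.9596 / 0.77 = 153.2 MPa

153.2 MPa


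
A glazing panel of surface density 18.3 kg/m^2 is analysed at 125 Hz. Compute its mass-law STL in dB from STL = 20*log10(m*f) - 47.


Mass law: STL = 20 * log10(m * f) - 47
  m * f = 18.3 * 125 = 2287.5
  log10(2287.5) = 3.35936
  STL = 20 * 3.35936 - 47 = 67.1872 - 47 = 20.2 dB

20.2 dB


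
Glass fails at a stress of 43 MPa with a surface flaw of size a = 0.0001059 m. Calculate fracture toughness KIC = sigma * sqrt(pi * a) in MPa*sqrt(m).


Fracture toughness: KIC = sigma * sqrt(pi * a)
  pi * a = pi * 0.0001059 = 0.000332695
  sqrt(pi * a) = 0.01824
  KIC = 43 * 0.01824 = 0.784 MPa*sqrt(m)

0.784 MPa*sqrt(m)


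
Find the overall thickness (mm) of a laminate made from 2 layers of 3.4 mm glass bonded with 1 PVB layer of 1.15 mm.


Total thickness = glass contribution + PVB contribution
  Glass: 2 * 3.4 = 6.8 mm
  PVB: 1 * 1.15 = 1.15 mm
  Total = 6.8 + 1.15 = 7.95 mm

7.95 mm


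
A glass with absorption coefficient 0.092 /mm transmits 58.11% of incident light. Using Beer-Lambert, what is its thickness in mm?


Rearrange T = exp(-alpha * thickness):
  thickness = -ln(T) / alpha
  T = 58.11/100 = 0.5811
  ln(T) = -0.54283
  -ln(T) = 0.54283
  thickness = 0.54283 / 0.092 = 5.9 mm

5.9 mm


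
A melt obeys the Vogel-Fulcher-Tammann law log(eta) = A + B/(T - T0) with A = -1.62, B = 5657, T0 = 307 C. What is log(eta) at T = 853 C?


VFT equation: log(eta) = A + B / (T - T0)
  T - T0 = 853 - 307 = 546
  B / (T - T0) = 5657 / 546 = 10.361
  log(eta) = -1.62 + 10.361 = 8.741

8.741


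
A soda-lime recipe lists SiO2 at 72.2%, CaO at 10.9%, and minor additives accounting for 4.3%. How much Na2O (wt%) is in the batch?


Pieces sum to 100%:
  Na2O = 100 - (SiO2 + CaO + others)
  Na2O = 100 - (72.2 + 10.9 + 4.3) = 12.6%

12.6%


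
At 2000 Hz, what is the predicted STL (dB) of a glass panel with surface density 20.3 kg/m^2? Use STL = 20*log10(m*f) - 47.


Mass law: STL = 20 * log10(m * f) - 47
  m * f = 20.3 * 2000 = 40600
  log10(40600) = 4.60853
  STL = 20 * 4.60853 - 47 = 92.1706 - 47 = 45.2 dB

45.2 dB


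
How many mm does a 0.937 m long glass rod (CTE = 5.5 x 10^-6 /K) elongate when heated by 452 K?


Thermal expansion formula: dL = alpha * L0 * dT
  dL = (5.5 x 10^-6) * 0.937 * 452 = 0.00232938 m
Convert to mm: 0.00232938 * 1000 = 2.3294 mm

2.3294 mm


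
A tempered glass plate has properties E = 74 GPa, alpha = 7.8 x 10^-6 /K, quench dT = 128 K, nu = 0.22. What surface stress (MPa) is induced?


Tempering stress: sigma = E * alpha * dT / (1 - nu)
  E (MPa) = 74 * 1000 = 74000
  Numerator = 74000 * (7.8 x 10^-6) * 128 = 73.8816
  Denominator = 1 - 0.22 = 0.78
  sigma = 73.8816 / 0.78 = 94.7 MPa

94.7 MPa


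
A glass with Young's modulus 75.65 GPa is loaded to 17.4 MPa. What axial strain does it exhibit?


Rearrange E = sigma / epsilon:
  epsilon = sigma / E
  E (MPa) = 75.65 * 1000 = 75650
  epsilon = 17.4 / 75650 = 0.00023

0.00023


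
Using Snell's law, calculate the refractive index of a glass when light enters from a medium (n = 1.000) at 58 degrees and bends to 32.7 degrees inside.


Apply Snell's law: n1 * sin(theta1) = n2 * sin(theta2)
  n2 = n1 * sin(theta1) / sin(theta2)
  sin(58) = 0.848048
  sin(32.7) = 0.54024
  n2 = 1.000 * 0.848048 / 0.54024 = 1.5698

1.5698


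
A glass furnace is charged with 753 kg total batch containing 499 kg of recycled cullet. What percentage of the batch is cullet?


Cullet ratio = (cullet mass / total batch mass) * 100
  Ratio = 499 / 753 * 100 = 66.27%

66.27%


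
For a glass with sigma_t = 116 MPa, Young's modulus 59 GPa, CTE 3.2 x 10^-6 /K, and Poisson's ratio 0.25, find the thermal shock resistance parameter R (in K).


Thermal shock resistance: R = sigma * (1 - nu) / (E * alpha)
  Numerator = 116 * (1 - 0.25) = 87.0
  Denominator = 59 * 1000 * (3.2 x 10^-6) = 0.1888
  R = 87.0 / 0.1888 = 460.8 K

460.8 K


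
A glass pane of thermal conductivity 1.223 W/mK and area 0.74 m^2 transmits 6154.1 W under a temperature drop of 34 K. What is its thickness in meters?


Fourier's law: t = k * A * dT / Q
  t = 1.223 * 0.74 * 34 / 6154.1
  t = 30.77068 / 6154.1 = 0.005 m

0.005 m


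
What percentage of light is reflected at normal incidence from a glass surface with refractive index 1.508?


Fresnel reflectance at normal incidence:
  R = ((n - 1)/(n + 1))^2
  (n - 1)/(n + 1) = (1.508 - 1)/(1.508 + 1) = 0.202552
  R = 0.202552^2 = 0.0410273
  R(%) = 0.0410273 * 100 = 4.103%

4.103%


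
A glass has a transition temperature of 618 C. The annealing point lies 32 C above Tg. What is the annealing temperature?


The annealing temperature is Tg plus the offset:
  T_anneal = 618 + 32 = 650 C

650 C


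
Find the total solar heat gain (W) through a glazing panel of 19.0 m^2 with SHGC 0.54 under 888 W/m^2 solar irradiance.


Solar heat gain: Q = Area * SHGC * Irradiance
  Q = 19.0 * 0.54 * 888 = 9110.9 W

9110.9 W


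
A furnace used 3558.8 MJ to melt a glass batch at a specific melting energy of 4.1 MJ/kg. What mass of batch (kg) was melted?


Rearrange E = m * s for m:
  m = E / s
  m = 3558.8 / 4.1 = 868.0 kg

868.0 kg


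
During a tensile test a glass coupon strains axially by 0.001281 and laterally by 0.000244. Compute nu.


Poisson's ratio: nu = lateral strain / axial strain
  nu = 0.000244 / 0.001281 = 0.1905

0.1905


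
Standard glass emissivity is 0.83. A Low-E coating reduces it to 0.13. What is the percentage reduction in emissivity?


Percentage reduction = (1 - coated/uncoated) * 100
  Ratio = 0.13 / 0.83 = 0.1566
  Reduction = (1 - 0.1566) * 100 = 84.3%

84.3%


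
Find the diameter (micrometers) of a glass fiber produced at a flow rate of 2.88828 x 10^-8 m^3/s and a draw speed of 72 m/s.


Cross-sectional area from continuity:
  A = Q / v = 2.88828 x 10^-8 / 72 = 4.0115 x 10^-10 m^2
Diameter from circular cross-section:
  d = sqrt(4A / pi) * 10^6 (m -> um)
  d = sqrt(4 * 4.0115 x 10^-10 / pi) * 10^6 = 22.6 um

22.6 um


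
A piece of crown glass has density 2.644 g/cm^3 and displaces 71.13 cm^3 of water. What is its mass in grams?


Rearrange rho = m / V:
  m = rho * V
  m = 2.644 * 71.13 = 188.068 g

188.068 g


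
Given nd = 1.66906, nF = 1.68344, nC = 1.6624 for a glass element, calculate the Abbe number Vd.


Abbe number formula: Vd = (nd - 1) / (nF - nC)
  nd - 1 = 1.66906 - 1 = 0.66906
  nF - nC = 1.68344 - 1.6624 = 0.02104
  Vd = 0.66906 / 0.02104 = 31.8

31.8


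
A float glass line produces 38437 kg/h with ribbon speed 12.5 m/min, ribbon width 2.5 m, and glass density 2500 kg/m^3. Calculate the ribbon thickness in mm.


Ribbon cross-section from mass balance:
  Volume rate = throughput / density = 38437 / 2500 = 15.3748 m^3/h
  thickness = volume rate / (speed * 60 * width), i.e.
  thickness = throughput / (60 * speed * width * density) * 1000
  thickness = 38437 / (60 * 12.5 * 2.5 * 2500) * 1000 = 8.2 mm

8.2 mm


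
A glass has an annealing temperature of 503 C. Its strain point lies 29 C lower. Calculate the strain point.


Strain point = annealing point - difference:
  T_strain = 503 - 29 = 474 C

474 C


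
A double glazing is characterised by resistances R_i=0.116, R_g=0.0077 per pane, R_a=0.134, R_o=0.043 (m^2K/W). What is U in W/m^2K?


Total thermal resistance (series):
  R_total = R_in + R_glass + R_air + R_glass + R_out
  R_total = 0.116 + 0.0077 + 0.134 + 0.0077 + 0.043 = 0.3084 m^2K/W
U-value = 1 / R_total = 1 / 0.3084 = 3.243 W/m^2K

3.243 W/m^2K


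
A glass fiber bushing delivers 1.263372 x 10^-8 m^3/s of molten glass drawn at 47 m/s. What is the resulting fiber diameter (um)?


Cross-sectional area from continuity:
  A = Q / v = 1.263372 x 10^-8 / 47 = 2.688026 x 10^-10 m^2
Diameter from circular cross-section:
  d = sqrt(4A / pi) * 10^6 (m -> um)
  d = sqrt(4 * 2.688026 x 10^-10 / pi) * 10^6 = 18.5 um

18.5 um


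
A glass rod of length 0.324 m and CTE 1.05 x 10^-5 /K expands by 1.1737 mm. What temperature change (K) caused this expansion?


Rearrange dL = alpha * L0 * dT for dT:
  dT = dL / (alpha * L0)
  dL (m) = 1.1737 / 1000 = 0.0011737
  dT = 0.0011737 / ((1.05 x 10^-5) * 0.324) = 345.0 K

345.0 K


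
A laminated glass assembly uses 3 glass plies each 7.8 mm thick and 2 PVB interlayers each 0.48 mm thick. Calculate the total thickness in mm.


Total thickness = glass contribution + PVB contribution
  Glass: 3 * 7.8 = 23.4 mm
  PVB: 2 * 0.48 = 0.96 mm
  Total = 23.4 + 0.96 = 24.36 mm

24.36 mm


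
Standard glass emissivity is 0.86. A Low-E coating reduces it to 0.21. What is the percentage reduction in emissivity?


Percentage reduction = (1 - coated/uncoated) * 100
  Ratio = 0.21 / 0.86 = 0.2442
  Reduction = (1 - 0.2442) * 100 = 75.6%

75.6%


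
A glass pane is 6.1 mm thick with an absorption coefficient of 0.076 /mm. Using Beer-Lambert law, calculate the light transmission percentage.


Beer-Lambert law: T = exp(-alpha * thickness)
  exponent = -0.076 * 6.1 = -0.4636
  T = exp(-0.4636) = 0.629
  Percentage = 0.629 * 100 = 62.9%

62.9%


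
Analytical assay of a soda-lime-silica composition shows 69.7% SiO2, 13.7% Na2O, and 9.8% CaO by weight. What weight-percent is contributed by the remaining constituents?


Sum the three major oxides:
  SiO2 + Na2O + CaO = 69.7 + 13.7 + 9.8 = 93.2%
Subtract from 100%:
  Others = 100 - 93.2 = 6.8%

6.8%


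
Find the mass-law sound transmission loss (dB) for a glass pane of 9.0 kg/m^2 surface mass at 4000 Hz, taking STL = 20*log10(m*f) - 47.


Mass law: STL = 20 * log10(m * f) - 47
  m * f = 9.0 * 4000 = 36000
  log10(36000) = 4.5563
  STL = 20 * 4.5563 - 47 = 91.126 - 47 = 44.1 dB

44.1 dB


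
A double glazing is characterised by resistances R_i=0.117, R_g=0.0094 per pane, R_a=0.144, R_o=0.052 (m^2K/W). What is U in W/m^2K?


Total thermal resistance (series):
  R_total = R_in + R_glass + R_air + R_glass + R_out
  R_total = 0.117 + 0.0094 + 0.144 + 0.0094 + 0.052 = 0.3318 m^2K/W
U-value = 1 / R_total = 1 / 0.3318 = 3.014 W/m^2K

3.014 W/m^2K


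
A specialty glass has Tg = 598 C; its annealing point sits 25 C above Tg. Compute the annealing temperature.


The annealing temperature is Tg plus the offset:
  T_anneal = 598 + 25 = 623 C

623 C


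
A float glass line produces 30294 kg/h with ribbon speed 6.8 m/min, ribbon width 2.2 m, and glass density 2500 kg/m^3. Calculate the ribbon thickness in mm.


Ribbon cross-section from mass balance:
  Volume rate = throughput / density = 30294 / 2500 = 12.1176 m^3/h
  thickness = volume rate / (speed * 60 * width), i.e.
  thickness = throughput / (60 * speed * width * density) * 1000
  thickness = 30294 / (60 * 6.8 * 2.2 * 2500) * 1000 = 13.5 mm

13.5 mm


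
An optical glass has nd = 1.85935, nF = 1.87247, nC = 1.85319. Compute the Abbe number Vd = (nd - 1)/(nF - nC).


Abbe number formula: Vd = (nd - 1) / (nF - nC)
  nd - 1 = 1.85935 - 1 = 0.85935
  nF - nC = 1.87247 - 1.85319 = 0.01928
  Vd = 0.85935 / 0.01928 = 44.57

44.57


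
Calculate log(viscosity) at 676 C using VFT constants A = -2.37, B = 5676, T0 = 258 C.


VFT equation: log(eta) = A + B / (T - T0)
  T - T0 = 676 - 258 = 418
  B / (T - T0) = 5676 / 418 = 13.579
  log(eta) = -2.37 + 13.579 = 11.209

11.209


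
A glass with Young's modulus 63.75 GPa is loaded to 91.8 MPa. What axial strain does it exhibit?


Rearrange E = sigma / epsilon:
  epsilon = sigma / E
  E (MPa) = 63.75 * 1000 = 63750
  epsilon = 91.8 / 63750 = 0.00144

0.00144


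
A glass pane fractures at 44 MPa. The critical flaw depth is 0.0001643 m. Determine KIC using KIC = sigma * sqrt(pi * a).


Fracture toughness: KIC = sigma * sqrt(pi * a)
  pi * a = pi * 0.0001643 = 0.000516164
  sqrt(pi * a) = 0.022719
  KIC = 44 * 0.022719 = 1.0 MPa*sqrt(m)

1.0 MPa*sqrt(m)


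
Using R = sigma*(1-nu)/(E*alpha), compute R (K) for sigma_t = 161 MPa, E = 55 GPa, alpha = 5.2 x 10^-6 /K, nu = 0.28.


Thermal shock resistance: R = sigma * (1 - nu) / (E * alpha)
  Numerator = 161 * (1 - 0.28) = 115.92
  Denominator = 55 * 1000 * (5.2 x 10^-6) = 0.286
  R = 115.92 / 0.286 = 405.3 K

405.3 K


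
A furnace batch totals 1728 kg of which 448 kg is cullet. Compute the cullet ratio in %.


Cullet ratio = (cullet mass / total batch mass) * 100
  Ratio = 448 / 1728 * 100 = 25.93%

25.93%


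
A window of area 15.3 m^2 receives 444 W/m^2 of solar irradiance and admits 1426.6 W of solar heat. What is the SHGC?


Rearrange Q = Area * SHGC * Irradiance:
  SHGC = Q / (Area * Irradiance)
  SHGC = 1426.6 / (15.3 * 444) = 0.21

0.21


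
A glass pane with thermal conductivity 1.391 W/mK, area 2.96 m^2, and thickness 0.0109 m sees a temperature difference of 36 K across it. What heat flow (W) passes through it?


Fourier's law: Q = k * A * dT / t
  Q = 1.391 * 2.96 * 36 / 0.0109
  Q = 148.22496 / 0.0109 = 13598.6 W

13598.6 W


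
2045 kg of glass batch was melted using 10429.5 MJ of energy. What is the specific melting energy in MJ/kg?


Rearrange E = m * s for s:
  s = E / m
  s = 10429.5 / 2045 = 5.1 MJ/kg

5.1 MJ/kg


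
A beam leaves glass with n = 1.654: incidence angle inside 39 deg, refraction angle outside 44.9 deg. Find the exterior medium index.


Apply Snell's law: n1 * sin(theta1) = n2 * sin(theta2)
  n2 = n1 * sin(theta1) / sin(theta2)
  sin(39) = 0.62932
  sin(44.9) = 0.705872
  n2 = 1.654 * 0.62932 / 0.705872 = 1.4746

1.4746


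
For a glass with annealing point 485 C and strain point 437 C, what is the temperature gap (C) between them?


Gap = T_anneal - T_strain:
  gap = 485 - 437 = 48 C

48 C


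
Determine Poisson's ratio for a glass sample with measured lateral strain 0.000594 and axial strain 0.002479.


Poisson's ratio: nu = lateral strain / axial strain
  nu = 0.000594 / 0.002479 = 0.2396

0.2396


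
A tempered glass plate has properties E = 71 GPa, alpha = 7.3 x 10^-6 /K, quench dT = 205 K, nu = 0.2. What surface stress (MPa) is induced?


Tempering stress: sigma = E * alpha * dT / (1 - nu)
  E (MPa) = 71 * 1000 = 71000
  Numerator = 71000 * (7.3 x 10^-6) * 205 = 106.2515
  Denominator = 1 - 0.2 = 0.8
  sigma = 106.2515 / 0.8 = 132.8 MPa

132.8 MPa


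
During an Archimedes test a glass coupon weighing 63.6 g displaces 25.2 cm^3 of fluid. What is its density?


Use the definition of density:
  rho = mass / volume
  rho = 63.6 / 25.2 = 2.524 g/cm^3

2.524 g/cm^3


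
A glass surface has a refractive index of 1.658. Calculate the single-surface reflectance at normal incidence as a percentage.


Fresnel reflectance at normal incidence:
  R = ((n - 1)/(n + 1))^2
  (n - 1)/(n + 1) = (1.658 - 1)/(1.658 + 1) = 0.247555
  R = 0.247555^2 = 0.0612835
  R(%) = 0.0612835 * 100 = 6.128%

6.128%


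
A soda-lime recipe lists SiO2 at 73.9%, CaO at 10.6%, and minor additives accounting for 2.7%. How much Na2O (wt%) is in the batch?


Pieces sum to 100%:
  Na2O = 100 - (SiO2 + CaO + others)
  Na2O = 100 - (73.9 + 10.6 + 2.7) = 12.8%

12.8%
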